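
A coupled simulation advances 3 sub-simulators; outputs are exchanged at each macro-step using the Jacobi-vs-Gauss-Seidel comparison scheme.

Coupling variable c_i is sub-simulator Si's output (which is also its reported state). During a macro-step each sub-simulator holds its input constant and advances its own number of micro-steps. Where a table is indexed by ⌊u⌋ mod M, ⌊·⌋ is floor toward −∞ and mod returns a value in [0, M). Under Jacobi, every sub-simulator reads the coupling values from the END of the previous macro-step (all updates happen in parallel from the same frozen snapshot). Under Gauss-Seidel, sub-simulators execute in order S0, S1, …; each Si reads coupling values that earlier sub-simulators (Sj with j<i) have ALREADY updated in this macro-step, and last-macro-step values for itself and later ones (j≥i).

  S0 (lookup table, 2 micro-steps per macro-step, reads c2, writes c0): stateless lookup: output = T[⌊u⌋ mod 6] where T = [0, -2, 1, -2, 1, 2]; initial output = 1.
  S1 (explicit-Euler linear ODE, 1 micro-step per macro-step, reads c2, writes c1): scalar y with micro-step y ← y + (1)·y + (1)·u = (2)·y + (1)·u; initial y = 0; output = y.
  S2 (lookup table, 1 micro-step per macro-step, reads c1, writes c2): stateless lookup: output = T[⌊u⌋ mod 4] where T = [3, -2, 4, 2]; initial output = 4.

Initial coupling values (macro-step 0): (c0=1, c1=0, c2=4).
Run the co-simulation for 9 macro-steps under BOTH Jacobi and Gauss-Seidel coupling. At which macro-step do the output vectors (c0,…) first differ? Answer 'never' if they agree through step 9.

[Jacobi] macro 1: S0 reads c2=4 → after 2×micro: 1; S1 reads c2=4 → after 1×micro: 4; S2 reads c1=0 → after 1×micro: 3 ⇒ (c0=1, c1=4, c2=3)
[Jacobi] macro 2: S0 reads c2=3 → after 2×micro: -2; S1 reads c2=3 → after 1×micro: 11; S2 reads c1=4 → after 1×micro: 3 ⇒ (c0=-2, c1=11, c2=3)
[Jacobi] macro 3: S0 reads c2=3 → after 2×micro: -2; S1 reads c2=3 → after 1×micro: 25; S2 reads c1=11 → after 1×micro: 2 ⇒ (c0=-2, c1=25, c2=2)
[Jacobi] macro 4: S0 reads c2=2 → after 2×micro: 1; S1 reads c2=2 → after 1×micro: 52; S2 reads c1=25 → after 1×micro: -2 ⇒ (c0=1, c1=52, c2=-2)
[Jacobi] macro 5: S0 reads c2=-2 → after 2×micro: 1; S1 reads c2=-2 → after 1×micro: 102; S2 reads c1=52 → after 1×micro: 3 ⇒ (c0=1, c1=102, c2=3)
[Jacobi] macro 6: S0 reads c2=3 → after 2×micro: -2; S1 reads c2=3 → after 1×micro: 207; S2 reads c1=102 → after 1×micro: 4 ⇒ (c0=-2, c1=207, c2=4)
[Jacobi] macro 7: S0 reads c2=4 → after 2×micro: 1; S1 reads c2=4 → after 1×micro: 418; S2 reads c1=207 → after 1×micro: 2 ⇒ (c0=1, c1=418, c2=2)
[Jacobi] macro 8: S0 reads c2=2 → after 2×micro: 1; S1 reads c2=2 → after 1×micro: 838; S2 reads c1=418 → after 1×micro: 4 ⇒ (c0=1, c1=838, c2=4)
[Jacobi] macro 9: S0 reads c2=4 → after 2×micro: 1; S1 reads c2=4 → after 1×micro: 1680; S2 reads c1=838 → after 1×micro: 4 ⇒ (c0=1, c1=1680, c2=4)
[Gauss-Seidel] macro 1: S0 reads c2=4 → after 2×micro: 1; S1 reads c2=4 → after 1×micro: 4; S2 reads c1=4 → after 1×micro: 3 ⇒ (c0=1, c1=4, c2=3)
[Gauss-Seidel] macro 2: S0 reads c2=3 → after 2×micro: -2; S1 reads c2=3 → after 1×micro: 11; S2 reads c1=11 → after 1×micro: 2 ⇒ (c0=-2, c1=11, c2=2)
[Gauss-Seidel] macro 3: S0 reads c2=2 → after 2×micro: 1; S1 reads c2=2 → after 1×micro: 24; S2 reads c1=24 → after 1×micro: 3 ⇒ (c0=1, c1=24, c2=3)
[Gauss-Seidel] macro 4: S0 reads c2=3 → after 2×micro: -2; S1 reads c2=3 → after 1×micro: 51; S2 reads c1=51 → after 1×micro: 2 ⇒ (c0=-2, c1=51, c2=2)
[Gauss-Seidel] macro 5: S0 reads c2=2 → after 2×micro: 1; S1 reads c2=2 → after 1×micro: 104; S2 reads c1=104 → after 1×micro: 3 ⇒ (c0=1, c1=104, c2=3)
[Gauss-Seidel] macro 6: S0 reads c2=3 → after 2×micro: -2; S1 reads c2=3 → after 1×micro: 211; S2 reads c1=211 → after 1×micro: 2 ⇒ (c0=-2, c1=211, c2=2)
[Gauss-Seidel] macro 7: S0 reads c2=2 → after 2×micro: 1; S1 reads c2=2 → after 1×micro: 424; S2 reads c1=424 → after 1×micro: 3 ⇒ (c0=1, c1=424, c2=3)
[Gauss-Seidel] macro 8: S0 reads c2=3 → after 2×micro: -2; S1 reads c2=3 → after 1×micro: 851; S2 reads c1=851 → after 1×micro: 2 ⇒ (c0=-2, c1=851, c2=2)
[Gauss-Seidel] macro 9: S0 reads c2=2 → after 2×micro: 1; S1 reads c2=2 → after 1×micro: 1704; S2 reads c1=1704 → after 1×micro: 3 ⇒ (c0=1, c1=1704, c2=3)

first divergence at macro-step: 2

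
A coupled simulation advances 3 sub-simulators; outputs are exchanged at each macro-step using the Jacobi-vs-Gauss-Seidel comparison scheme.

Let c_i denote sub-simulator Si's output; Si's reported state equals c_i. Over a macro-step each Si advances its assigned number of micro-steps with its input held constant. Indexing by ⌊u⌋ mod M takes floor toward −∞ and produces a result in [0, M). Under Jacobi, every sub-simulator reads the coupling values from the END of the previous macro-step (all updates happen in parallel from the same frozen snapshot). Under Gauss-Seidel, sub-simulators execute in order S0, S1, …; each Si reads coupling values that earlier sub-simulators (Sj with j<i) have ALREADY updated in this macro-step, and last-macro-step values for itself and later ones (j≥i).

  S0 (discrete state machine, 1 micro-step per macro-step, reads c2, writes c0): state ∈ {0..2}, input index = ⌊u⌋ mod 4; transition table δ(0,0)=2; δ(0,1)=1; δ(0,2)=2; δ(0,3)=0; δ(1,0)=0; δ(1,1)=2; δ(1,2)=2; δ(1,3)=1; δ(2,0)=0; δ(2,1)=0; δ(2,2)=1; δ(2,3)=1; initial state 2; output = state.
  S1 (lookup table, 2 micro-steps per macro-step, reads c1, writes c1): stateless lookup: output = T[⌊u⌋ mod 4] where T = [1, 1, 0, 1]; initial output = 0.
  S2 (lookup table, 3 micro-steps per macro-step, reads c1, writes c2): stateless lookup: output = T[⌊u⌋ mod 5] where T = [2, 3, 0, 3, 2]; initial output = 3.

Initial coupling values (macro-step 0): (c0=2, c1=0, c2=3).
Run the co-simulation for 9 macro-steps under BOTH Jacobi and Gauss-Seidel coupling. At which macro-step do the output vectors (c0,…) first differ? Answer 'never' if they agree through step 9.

first divergence at macro-step: 1

[Jacobi] macro 1: S0 reads c2=3 → after 1×micro: 1; S1 reads c1=0 → after 2×micro: 1; S2 reads c1=0 → after 3×micro: 2 ⇒ (c0=1, c1=1, c2=2)
[Jacobi] macro 2: S0 reads c2=2 → after 1×micro: 2; S1 reads c1=1 → after 2×micro: 1; S2 reads c1=1 → after 3×micro: 3 ⇒ (c0=2, c1=1, c2=3)
[Jacobi] macro 3: S0 reads c2=3 → after 1×micro: 1; S1 reads c1=1 → after 2×micro: 1; S2 reads c1=1 → after 3×micro: 3 ⇒ (c0=1, c1=1, c2=3)
[Jacobi] macro 4: S0 reads c2=3 → after 1×micro: 1; S1 reads c1=1 → after 2×micro: 1; S2 reads c1=1 → after 3×micro: 3 ⇒ (c0=1, c1=1, c2=3)
[Jacobi] macro 5: S0 reads c2=3 → after 1×micro: 1; S1 reads c1=1 → after 2×micro: 1; S2 reads c1=1 → after 3×micro: 3 ⇒ (c0=1, c1=1, c2=3)
[Jacobi] macro 6: S0 reads c2=3 → after 1×micro: 1; S1 reads c1=1 → after 2×micro: 1; S2 reads c1=1 → after 3×micro: 3 ⇒ (c0=1, c1=1, c2=3)
[Jacobi] macro 7: S0 reads c2=3 → after 1×micro: 1; S1 reads c1=1 → after 2×micro: 1; S2 reads c1=1 → after 3×micro: 3 ⇒ (c0=1, c1=1, c2=3)
[Jacobi] macro 8: S0 reads c2=3 → after 1×micro: 1; S1 reads c1=1 → after 2×micro: 1; S2 reads c1=1 → after 3×micro: 3 ⇒ (c0=1, c1=1, c2=3)
[Jacobi] macro 9: S0 reads c2=3 → after 1×micro: 1; S1 reads c1=1 → after 2×micro: 1; S2 reads c1=1 → after 3×micro: 3 ⇒ (c0=1, c1=1, c2=3)
[Gauss-Seidel] macro 1: S0 reads c2=3 → after 1×micro: 1; S1 reads c1=0 → after 2×micro: 1; S2 reads c1=1 → after 3×micro: 3 ⇒ (c0=1, c1=1, c2=3)
[Gauss-Seidel] macro 2: S0 reads c2=3 → after 1×micro: 1; S1 reads c1=1 → after 2×micro: 1; S2 reads c1=1 → after 3×micro: 3 ⇒ (c0=1, c1=1, c2=3)
[Gauss-Seidel] macro 3: S0 reads c2=3 → after 1×micro: 1; S1 reads c1=1 → after 2×micro: 1; S2 reads c1=1 → after 3×micro: 3 ⇒ (c0=1, c1=1, c2=3)
[Gauss-Seidel] macro 4: S0 reads c2=3 → after 1×micro: 1; S1 reads c1=1 → after 2×micro: 1; S2 reads c1=1 → after 3×micro: 3 ⇒ (c0=1, c1=1, c2=3)
[Gauss-Seidel] macro 5: S0 reads c2=3 → after 1×micro: 1; S1 reads c1=1 → after 2×micro: 1; S2 reads c1=1 → after 3×micro: 3 ⇒ (c0=1, c1=1, c2=3)
[Gauss-Seidel] macro 6: S0 reads c2=3 → after 1×micro: 1; S1 reads c1=1 → after 2×micro: 1; S2 reads c1=1 → after 3×micro: 3 ⇒ (c0=1, c1=1, c2=3)
[Gauss-Seidel] macro 7: S0 reads c2=3 → after 1×micro: 1; S1 reads c1=1 → after 2×micro: 1; S2 reads c1=1 → after 3×micro: 3 ⇒ (c0=1, c1=1, c2=3)
[Gauss-Seidel] macro 8: S0 reads c2=3 → after 1×micro: 1; S1 reads c1=1 → after 2×micro: 1; S2 reads c1=1 → after 3×micro: 3 ⇒ (c0=1, c1=1, c2=3)
[Gauss-Seidel] macro 9: S0 reads c2=3 → after 1×micro: 1; S1 reads c1=1 → after 2×micro: 1; S2 reads c1=1 → after 3×micro: 3 ⇒ (c0=1, c1=1, c2=3)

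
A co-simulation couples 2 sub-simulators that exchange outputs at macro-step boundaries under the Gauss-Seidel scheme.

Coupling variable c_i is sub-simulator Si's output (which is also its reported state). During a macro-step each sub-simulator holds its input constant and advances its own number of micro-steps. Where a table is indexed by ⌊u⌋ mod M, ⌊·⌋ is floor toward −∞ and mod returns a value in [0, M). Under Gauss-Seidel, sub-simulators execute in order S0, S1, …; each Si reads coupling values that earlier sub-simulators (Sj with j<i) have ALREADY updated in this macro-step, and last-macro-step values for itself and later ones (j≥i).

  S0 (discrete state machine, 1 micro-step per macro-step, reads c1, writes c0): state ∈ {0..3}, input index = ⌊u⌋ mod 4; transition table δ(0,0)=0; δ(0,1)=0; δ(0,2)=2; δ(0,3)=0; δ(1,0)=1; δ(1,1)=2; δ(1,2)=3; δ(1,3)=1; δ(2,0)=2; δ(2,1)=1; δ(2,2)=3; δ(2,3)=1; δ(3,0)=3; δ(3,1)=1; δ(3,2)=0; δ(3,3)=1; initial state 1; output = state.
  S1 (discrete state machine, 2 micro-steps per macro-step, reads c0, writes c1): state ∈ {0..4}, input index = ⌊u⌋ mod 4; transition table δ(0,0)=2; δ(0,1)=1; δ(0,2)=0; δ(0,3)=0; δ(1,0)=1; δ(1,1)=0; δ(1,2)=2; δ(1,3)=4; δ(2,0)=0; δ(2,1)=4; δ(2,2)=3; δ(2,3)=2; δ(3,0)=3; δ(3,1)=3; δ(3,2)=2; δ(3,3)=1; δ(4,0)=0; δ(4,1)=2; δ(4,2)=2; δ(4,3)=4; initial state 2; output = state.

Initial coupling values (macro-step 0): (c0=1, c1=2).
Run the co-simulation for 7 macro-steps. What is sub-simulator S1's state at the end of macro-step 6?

S1 state at macro-step 6 = 2

macro 1: S0 reads c1=2 → after 1×micro: 3; S1 reads c0=3 → after 2×micro: 2 ⇒ (c0=3, c1=2)
macro 2: S0 reads c1=2 → after 1×micro: 0; S1 reads c0=0 → after 2×micro: 2 ⇒ (c0=0, c1=2)
macro 3: S0 reads c1=2 → after 1×micro: 2; S1 reads c0=2 → after 2×micro: 2 ⇒ (c0=2, c1=2)
macro 4: S0 reads c1=2 → after 1×micro: 3; S1 reads c0=3 → after 2×micro: 2 ⇒ (c0=3, c1=2)
macro 5: S0 reads c1=2 → after 1×micro: 0; S1 reads c0=0 → after 2×micro: 2 ⇒ (c0=0, c1=2)
macro 6: S0 reads c1=2 → after 1×micro: 2; S1 reads c0=2 → after 2×micro: 2 ⇒ (c0=2, c1=2)
macro 7: S0 reads c1=2 → after 1×micro: 3; S1 reads c0=3 → after 2×micro: 2 ⇒ (c0=3, c1=2)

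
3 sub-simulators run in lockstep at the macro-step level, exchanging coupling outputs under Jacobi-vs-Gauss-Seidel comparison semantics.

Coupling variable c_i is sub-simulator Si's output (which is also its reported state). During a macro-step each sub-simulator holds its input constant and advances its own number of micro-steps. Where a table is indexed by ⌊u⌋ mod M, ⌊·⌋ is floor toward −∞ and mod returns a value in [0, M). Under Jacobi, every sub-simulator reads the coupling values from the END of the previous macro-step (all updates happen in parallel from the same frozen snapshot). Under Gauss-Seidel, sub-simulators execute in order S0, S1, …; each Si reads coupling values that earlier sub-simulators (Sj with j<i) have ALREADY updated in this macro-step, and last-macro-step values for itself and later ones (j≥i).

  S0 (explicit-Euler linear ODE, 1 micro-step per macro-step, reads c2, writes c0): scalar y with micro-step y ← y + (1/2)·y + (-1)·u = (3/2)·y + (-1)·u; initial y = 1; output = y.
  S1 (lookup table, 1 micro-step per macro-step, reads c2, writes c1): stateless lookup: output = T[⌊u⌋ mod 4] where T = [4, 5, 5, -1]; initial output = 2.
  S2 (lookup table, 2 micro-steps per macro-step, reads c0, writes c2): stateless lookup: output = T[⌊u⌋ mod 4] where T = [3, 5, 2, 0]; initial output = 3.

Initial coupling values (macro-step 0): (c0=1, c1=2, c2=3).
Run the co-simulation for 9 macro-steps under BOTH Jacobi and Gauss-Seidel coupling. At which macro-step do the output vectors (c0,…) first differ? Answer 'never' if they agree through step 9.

first divergence at macro-step: 1

[Jacobi] macro 1: S0 reads c2=3 → after 1×micro: -3/2; S1 reads c2=3 → after 1×micro: -1; S2 reads c0=1 → after 2×micro: 5 ⇒ (c0=-3/2, c1=-1, c2=5)
[Jacobi] macro 2: S0 reads c2=5 → after 1×micro: -29/4; S1 reads c2=5 → after 1×micro: 5; S2 reads c0=-3/2 → after 2×micro: 2 ⇒ (c0=-29/4, c1=5, c2=2)
[Jacobi] macro 3: S0 reads c2=2 → after 1×micro: -103/8; S1 reads c2=2 → after 1×micro: 5; S2 reads c0=-29/4 → after 2×micro: 3 ⇒ (c0=-103/8, c1=5, c2=3)
[Jacobi] macro 4: S0 reads c2=3 → after 1×micro: -357/16; S1 reads c2=3 → after 1×micro: -1; S2 reads c0=-103/8 → after 2×micro: 0 ⇒ (c0=-357/16, c1=-1, c2=0)
[Jacobi] macro 5: S0 reads c2=0 → after 1×micro: -1071/32; S1 reads c2=0 → after 1×micro: 4; S2 reads c0=-357/16 → after 2×micro: 5 ⇒ (c0=-1071/32, c1=4, c2=5)
[Jacobi] macro 6: S0 reads c2=5 → after 1×micro: -3533/64; S1 reads c2=5 → after 1×micro: 5; S2 reads c0=-1071/32 → after 2×micro: 2 ⇒ (c0=-3533/64, c1=5, c2=2)
[Jacobi] macro 7: S0 reads c2=2 → after 1×micro: -10855/128; S1 reads c2=2 → after 1×micro: 5; S2 reads c0=-3533/64 → after 2×micro: 3 ⇒ (c0=-10855/128, c1=5, c2=3)
[Jacobi] macro 8: S0 reads c2=3 → after 1×micro: -33333/256; S1 reads c2=3 → after 1×micro: -1; S2 reads c0=-10855/128 → after 2×micro: 0 ⇒ (c0=-33333/256, c1=-1, c2=0)
[Jacobi] macro 9: S0 reads c2=0 → after 1×micro: -99999/512; S1 reads c2=0 → after 1×micro: 4; S2 reads c0=-33333/256 → after 2×micro: 5 ⇒ (c0=-99999/512, c1=4, c2=5)
[Gauss-Seidel] macro 1: S0 reads c2=3 → after 1×micro: -3/2; S1 reads c2=3 → after 1×micro: -1; S2 reads c0=-3/2 → after 2×micro: 2 ⇒ (c0=-3/2, c1=-1, c2=2)
[Gauss-Seidel] macro 2: S0 reads c2=2 → after 1×micro: -17/4; S1 reads c2=2 → after 1×micro: 5; S2 reads c0=-17/4 → after 2×micro: 0 ⇒ (c0=-17/4, c1=5, c2=0)
[Gauss-Seidel] macro 3: S0 reads c2=0 → after 1×micro: -51/8; S1 reads c2=0 → after 1×micro: 4; S2 reads c0=-51/8 → after 2×micro: 5 ⇒ (c0=-51/8, c1=4, c2=5)
[Gauss-Seidel] macro 4: S0 reads c2=5 → after 1×micro: -233/16; S1 reads c2=5 → after 1×micro: 5; S2 reads c0=-233/16 → after 2×micro: 5 ⇒ (c0=-233/16, c1=5, c2=5)
[Gauss-Seidel] macro 5: S0 reads c2=5 → after 1×micro: -859/32; S1 reads c2=5 → after 1×micro: 5; S2 reads c0=-859/32 → after 2×micro: 5 ⇒ (c0=-859/32, c1=5, c2=5)
[Gauss-Seidel] macro 6: S0 reads c2=5 → after 1×micro: -2897/64; S1 reads c2=5 → after 1×micro: 5; S2 reads c0=-2897/64 → after 2×micro: 2 ⇒ (c0=-2897/64, c1=5, c2=2)
[Gauss-Seidel] macro 7: S0 reads c2=2 → after 1×micro: -8947/128; S1 reads c2=2 → after 1×micro: 5; S2 reads c0=-8947/128 → after 2×micro: 2 ⇒ (c0=-8947/128, c1=5, c2=2)
[Gauss-Seidel] macro 8: S0 reads c2=2 → after 1×micro: -27353/256; S1 reads c2=2 → after 1×micro: 5; S2 reads c0=-27353/256 → after 2×micro: 5 ⇒ (c0=-27353/256, c1=5, c2=5)
[Gauss-Seidel] macro 9: S0 reads c2=5 → after 1×micro: -84619/512; S1 reads c2=5 → after 1×micro: 5; S2 reads c0=-84619/512 → after 2×micro: 2 ⇒ (c0=-84619/512, c1=5, c2=2)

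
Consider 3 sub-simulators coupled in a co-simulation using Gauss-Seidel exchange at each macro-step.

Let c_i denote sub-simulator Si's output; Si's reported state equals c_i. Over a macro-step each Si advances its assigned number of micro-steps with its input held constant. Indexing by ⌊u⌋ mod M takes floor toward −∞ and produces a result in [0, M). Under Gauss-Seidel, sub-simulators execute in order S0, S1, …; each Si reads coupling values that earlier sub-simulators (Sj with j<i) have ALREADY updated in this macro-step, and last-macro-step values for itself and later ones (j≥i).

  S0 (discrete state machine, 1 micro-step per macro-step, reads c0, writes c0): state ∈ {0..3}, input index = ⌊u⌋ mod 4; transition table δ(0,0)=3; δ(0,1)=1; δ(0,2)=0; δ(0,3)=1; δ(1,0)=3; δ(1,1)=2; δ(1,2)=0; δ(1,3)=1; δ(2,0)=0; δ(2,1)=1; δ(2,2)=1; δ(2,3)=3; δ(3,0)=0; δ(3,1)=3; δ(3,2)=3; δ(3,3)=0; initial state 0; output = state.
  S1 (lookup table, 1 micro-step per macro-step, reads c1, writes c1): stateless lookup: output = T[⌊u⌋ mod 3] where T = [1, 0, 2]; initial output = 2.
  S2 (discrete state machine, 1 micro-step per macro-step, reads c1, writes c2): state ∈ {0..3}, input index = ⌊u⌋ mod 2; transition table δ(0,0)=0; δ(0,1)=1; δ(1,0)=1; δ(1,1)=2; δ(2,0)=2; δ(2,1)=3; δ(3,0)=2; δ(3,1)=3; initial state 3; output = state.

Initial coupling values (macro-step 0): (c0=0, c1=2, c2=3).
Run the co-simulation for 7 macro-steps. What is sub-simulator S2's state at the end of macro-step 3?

S2 state at macro-step 3 = 2

macro 1: S0 reads c0=0 → after 1×micro: 3; S1 reads c1=2 → after 1×micro: 2; S2 reads c1=2 → after 1×micro: 2 ⇒ (c0=3, c1=2, c2=2)
macro 2: S0 reads c0=3 → after 1×micro: 0; S1 reads c1=2 → after 1×micro: 2; S2 reads c1=2 → after 1×micro: 2 ⇒ (c0=0, c1=2, c2=2)
macro 3: S0 reads c0=0 → after 1×micro: 3; S1 reads c1=2 → after 1×micro: 2; S2 reads c1=2 → after 1×micro: 2 ⇒ (c0=3, c1=2, c2=2)
macro 4: S0 reads c0=3 → after 1×micro: 0; S1 reads c1=2 → after 1×micro: 2; S2 reads c1=2 → after 1×micro: 2 ⇒ (c0=0, c1=2, c2=2)
macro 5: S0 reads c0=0 → after 1×micro: 3; S1 reads c1=2 → after 1×micro: 2; S2 reads c1=2 → after 1×micro: 2 ⇒ (c0=3, c1=2, c2=2)
macro 6: S0 reads c0=3 → after 1×micro: 0; S1 reads c1=2 → after 1×micro: 2; S2 reads c1=2 → after 1×micro: 2 ⇒ (c0=0, c1=2, c2=2)
macro 7: S0 reads c0=0 → after 1×micro: 3; S1 reads c1=2 → after 1×micro: 2; S2 reads c1=2 → after 1×micro: 2 ⇒ (c0=3, c1=2, c2=2)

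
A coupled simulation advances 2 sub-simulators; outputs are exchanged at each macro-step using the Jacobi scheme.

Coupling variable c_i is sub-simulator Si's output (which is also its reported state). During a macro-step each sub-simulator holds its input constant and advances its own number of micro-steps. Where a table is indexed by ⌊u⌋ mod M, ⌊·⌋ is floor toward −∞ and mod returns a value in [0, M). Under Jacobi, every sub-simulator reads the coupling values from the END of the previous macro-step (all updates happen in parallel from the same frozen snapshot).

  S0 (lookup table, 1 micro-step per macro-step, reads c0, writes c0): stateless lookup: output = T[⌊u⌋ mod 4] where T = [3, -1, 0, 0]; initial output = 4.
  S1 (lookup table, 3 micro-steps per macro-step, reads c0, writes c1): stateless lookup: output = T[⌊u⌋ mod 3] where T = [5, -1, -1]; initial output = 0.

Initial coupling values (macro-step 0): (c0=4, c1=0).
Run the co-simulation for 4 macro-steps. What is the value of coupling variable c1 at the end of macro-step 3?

macro 1: S0 reads c0=4 → after 1×micro: 3; S1 reads c0=4 → after 3×micro: -1 ⇒ (c0=3, c1=-1)
macro 2: S0 reads c0=3 → after 1×micro: 0; S1 reads c0=3 → after 3×micro: 5 ⇒ (c0=0, c1=5)
macro 3: S0 reads c0=0 → after 1×micro: 3; S1 reads c0=0 → after 3×micro: 5 ⇒ (c0=3, c1=5)
macro 4: S0 reads c0=3 → after 1×micro: 0; S1 reads c0=3 → after 3×micro: 5 ⇒ (c0=0, c1=5)

c1 at macro-step 3 = 5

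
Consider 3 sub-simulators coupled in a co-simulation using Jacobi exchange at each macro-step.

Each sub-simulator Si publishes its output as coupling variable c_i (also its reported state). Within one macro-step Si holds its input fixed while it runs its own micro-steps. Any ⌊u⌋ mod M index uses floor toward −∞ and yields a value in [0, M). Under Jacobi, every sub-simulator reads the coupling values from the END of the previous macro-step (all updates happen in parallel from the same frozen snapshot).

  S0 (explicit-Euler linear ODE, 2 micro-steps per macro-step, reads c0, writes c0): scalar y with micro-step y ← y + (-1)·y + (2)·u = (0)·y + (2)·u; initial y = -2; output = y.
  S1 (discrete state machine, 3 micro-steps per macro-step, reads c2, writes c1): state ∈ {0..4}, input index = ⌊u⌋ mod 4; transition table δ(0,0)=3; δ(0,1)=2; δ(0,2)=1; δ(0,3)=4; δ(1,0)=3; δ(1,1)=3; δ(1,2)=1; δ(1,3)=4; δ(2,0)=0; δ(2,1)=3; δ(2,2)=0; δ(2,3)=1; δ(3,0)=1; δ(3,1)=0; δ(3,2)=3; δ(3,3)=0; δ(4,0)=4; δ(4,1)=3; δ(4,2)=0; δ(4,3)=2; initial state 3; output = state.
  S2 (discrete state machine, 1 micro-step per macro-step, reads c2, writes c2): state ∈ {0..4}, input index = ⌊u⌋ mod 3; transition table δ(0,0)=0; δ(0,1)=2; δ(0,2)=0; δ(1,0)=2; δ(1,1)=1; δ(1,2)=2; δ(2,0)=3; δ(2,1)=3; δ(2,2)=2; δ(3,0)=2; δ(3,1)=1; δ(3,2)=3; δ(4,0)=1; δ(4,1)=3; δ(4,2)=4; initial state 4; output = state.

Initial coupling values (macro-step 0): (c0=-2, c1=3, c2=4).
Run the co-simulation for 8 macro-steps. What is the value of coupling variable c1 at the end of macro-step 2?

c1 at macro-step 2 = 1

macro 1: S0 reads c0=-2 → after 2×micro: -4; S1 reads c2=4 → after 3×micro: 1; S2 reads c2=4 → after 1×micro: 3 ⇒ (c0=-4, c1=1, c2=3)
macro 2: S0 reads c0=-4 → after 2×micro: -8; S1 reads c2=3 → after 3×micro: 1; S2 reads c2=3 → after 1×micro: 2 ⇒ (c0=-8, c1=1, c2=2)
macro 3: S0 reads c0=-8 → after 2×micro: -16; S1 reads c2=2 → after 3×micro: 1; S2 reads c2=2 → after 1×micro: 2 ⇒ (c0=-16, c1=1, c2=2)
macro 4: S0 reads c0=-16 → after 2×micro: -32; S1 reads c2=2 → after 3×micro: 1; S2 reads c2=2 → after 1×micro: 2 ⇒ (c0=-32, c1=1, c2=2)
macro 5: S0 reads c0=-32 → after 2×micro: -64; S1 reads c2=2 → after 3×micro: 1; S2 reads c2=2 → after 1×micro: 2 ⇒ (c0=-64, c1=1, c2=2)
macro 6: S0 reads c0=-64 → after 2×micro: -128; S1 reads c2=2 → after 3×micro: 1; S2 reads c2=2 → after 1×micro: 2 ⇒ (c0=-128, c1=1, c2=2)
macro 7: S0 reads c0=-128 → after 2×micro: -256; S1 reads c2=2 → after 3×micro: 1; S2 reads c2=2 → after 1×micro: 2 ⇒ (c0=-256, c1=1, c2=2)
macro 8: S0 reads c0=-256 → after 2×micro: -512; S1 reads c2=2 → after 3×micro: 1; S2 reads c2=2 → after 1×micro: 2 ⇒ (c0=-512, c1=1, c2=2)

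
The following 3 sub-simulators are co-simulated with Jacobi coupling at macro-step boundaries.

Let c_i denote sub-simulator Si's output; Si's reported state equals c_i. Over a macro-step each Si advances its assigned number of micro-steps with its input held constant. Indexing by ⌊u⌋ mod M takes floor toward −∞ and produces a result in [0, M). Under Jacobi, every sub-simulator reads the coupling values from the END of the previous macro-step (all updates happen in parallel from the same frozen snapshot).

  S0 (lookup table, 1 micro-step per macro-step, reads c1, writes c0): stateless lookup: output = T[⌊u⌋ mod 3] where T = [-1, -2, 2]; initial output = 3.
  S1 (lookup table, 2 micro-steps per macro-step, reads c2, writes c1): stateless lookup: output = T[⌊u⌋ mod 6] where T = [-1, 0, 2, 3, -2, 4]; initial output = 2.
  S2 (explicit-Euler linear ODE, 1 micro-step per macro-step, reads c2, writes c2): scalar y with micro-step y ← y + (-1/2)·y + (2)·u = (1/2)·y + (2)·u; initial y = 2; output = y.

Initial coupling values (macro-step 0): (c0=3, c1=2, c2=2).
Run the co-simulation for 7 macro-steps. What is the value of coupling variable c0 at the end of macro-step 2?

macro 1: S0 reads c1=2 → after 1×micro: 2; S1 reads c2=2 → after 2×micro: 2; S2 reads c2=2 → after 1×micro: 5 ⇒ (c0=2, c1=2, c2=5)
macro 2: S0 reads c1=2 → after 1×micro: 2; S1 reads c2=5 → after 2×micro: 4; S2 reads c2=5 → after 1×micro: 25/2 ⇒ (c0=2, c1=4, c2=25/2)
macro 3: S0 reads c1=4 → after 1×micro: -2; S1 reads c2=25/2 → after 2×micro: -1; S2 reads c2=25/2 → after 1×micro: 125/4 ⇒ (c0=-2, c1=-1, c2=125/4)
macro 4: S0 reads c1=-1 → after 1×micro: 2; S1 reads c2=125/4 → after 2×micro: 0; S2 reads c2=125/4 → after 1×micro: 625/8 ⇒ (c0=2, c1=0, c2=625/8)
macro 5: S0 reads c1=0 → after 1×micro: -1; S1 reads c2=625/8 → after 2×micro: -1; S2 reads c2=625/8 → after 1×micro: 3125/16 ⇒ (c0=-1, c1=-1, c2=3125/16)
macro 6: S0 reads c1=-1 → after 1×micro: 2; S1 reads c2=3125/16 → after 2×micro: 3; S2 reads c2=3125/16 → after 1×micro: 15625/32 ⇒ (c0=2, c1=3, c2=15625/32)
macro 7: S0 reads c1=3 → after 1×micro: -1; S1 reads c2=15625/32 → after 2×micro: 2; S2 reads c2=15625/32 → after 1×micro: 78125/64 ⇒ (c0=-1, c1=2, c2=78125/64)

c0 at macro-step 2 = 2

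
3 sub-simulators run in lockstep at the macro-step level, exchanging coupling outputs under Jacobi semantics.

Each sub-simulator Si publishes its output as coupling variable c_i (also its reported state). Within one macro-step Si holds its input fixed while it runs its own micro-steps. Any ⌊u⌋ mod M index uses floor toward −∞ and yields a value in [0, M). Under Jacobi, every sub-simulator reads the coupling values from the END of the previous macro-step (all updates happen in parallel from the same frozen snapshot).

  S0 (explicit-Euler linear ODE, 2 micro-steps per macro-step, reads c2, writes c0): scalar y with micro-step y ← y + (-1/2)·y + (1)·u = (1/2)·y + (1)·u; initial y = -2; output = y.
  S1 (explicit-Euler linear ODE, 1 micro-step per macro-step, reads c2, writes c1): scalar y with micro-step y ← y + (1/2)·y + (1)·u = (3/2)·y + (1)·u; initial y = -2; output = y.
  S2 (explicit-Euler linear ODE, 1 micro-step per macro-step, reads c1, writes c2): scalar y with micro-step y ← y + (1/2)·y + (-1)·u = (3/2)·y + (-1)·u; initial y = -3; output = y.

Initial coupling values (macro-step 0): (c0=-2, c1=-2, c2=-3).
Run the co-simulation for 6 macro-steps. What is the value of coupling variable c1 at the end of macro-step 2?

macro 1: S0 reads c2=-3 → after 2×micro: -5; S1 reads c2=-3 → after 1×micro: -6; S2 reads c1=-2 → after 1×micro: -5/2 ⇒ (c0=-5, c1=-6, c2=-5/2)
macro 2: S0 reads c2=-5/2 → after 2×micro: -5; S1 reads c2=-5/2 → after 1×micro: -23/2; S2 reads c1=-6 → after 1×micro: 9/4 ⇒ (c0=-5, c1=-23/2, c2=9/4)
macro 3: S0 reads c2=9/4 → after 2×micro: 17/8; S1 reads c2=9/4 → after 1×micro: -15; S2 reads c1=-23/2 → after 1×micro: 119/8 ⇒ (c0=17/8, c1=-15, c2=119/8)
macro 4: S0 reads c2=119/8 → after 2×micro: 731/32; S1 reads c2=119/8 → after 1×micro: -61/8; S2 reads c1=-15 → after 1×micro: 597/16 ⇒ (c0=731/32, c1=-61/8, c2=597/16)
macro 5: S0 reads c2=597/16 → after 2×micro: 7895/128; S1 reads c2=597/16 → after 1×micro: 207/8; S2 reads c1=-61/8 → after 1×micro: 2035/32 ⇒ (c0=7895/128, c1=207/8, c2=2035/32)
macro 6: S0 reads c2=2035/32 → after 2×micro: 56735/512; S1 reads c2=2035/32 → after 1×micro: 3277/32; S2 reads c1=207/8 → after 1×micro: 4449/64 ⇒ (c0=56735/512, c1=3277/32, c2=4449/64)

c1 at macro-step 2 = -23/2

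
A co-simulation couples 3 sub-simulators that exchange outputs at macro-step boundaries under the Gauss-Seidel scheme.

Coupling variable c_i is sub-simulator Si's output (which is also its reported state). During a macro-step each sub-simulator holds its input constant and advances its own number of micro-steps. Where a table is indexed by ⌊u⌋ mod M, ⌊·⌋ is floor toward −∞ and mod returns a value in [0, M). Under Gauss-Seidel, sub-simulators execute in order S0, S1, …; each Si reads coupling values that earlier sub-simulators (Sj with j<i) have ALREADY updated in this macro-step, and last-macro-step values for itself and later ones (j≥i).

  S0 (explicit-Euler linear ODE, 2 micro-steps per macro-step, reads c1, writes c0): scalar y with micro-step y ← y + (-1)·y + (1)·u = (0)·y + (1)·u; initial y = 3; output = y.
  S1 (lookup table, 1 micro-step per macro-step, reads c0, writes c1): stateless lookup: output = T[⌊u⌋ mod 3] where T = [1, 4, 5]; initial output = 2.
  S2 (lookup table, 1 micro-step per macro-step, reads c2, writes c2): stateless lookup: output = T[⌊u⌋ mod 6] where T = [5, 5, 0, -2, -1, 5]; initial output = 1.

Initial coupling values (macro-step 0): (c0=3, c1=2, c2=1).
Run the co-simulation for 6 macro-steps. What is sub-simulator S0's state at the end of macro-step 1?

macro 1: S0 reads c1=2 → after 2×micro: 2; S1 reads c0=2 → after 1×micro: 5; S2 reads c2=1 → after 1×micro: 5 ⇒ (c0=2, c1=5, c2=5)
macro 2: S0 reads c1=5 → after 2×micro: 5; S1 reads c0=5 → after 1×micro: 5; S2 reads c2=5 → after 1×micro: 5 ⇒ (c0=5, c1=5, c2=5)
macro 3: S0 reads c1=5 → after 2×micro: 5; S1 reads c0=5 → after 1×micro: 5; S2 reads c2=5 → after 1×micro: 5 ⇒ (c0=5, c1=5, c2=5)
macro 4: S0 reads c1=5 → after 2×micro: 5; S1 reads c0=5 → after 1×micro: 5; S2 reads c2=5 → after 1×micro: 5 ⇒ (c0=5, c1=5, c2=5)
macro 5: S0 reads c1=5 → after 2×micro: 5; S1 reads c0=5 → after 1×micro: 5; S2 reads c2=5 → after 1×micro: 5 ⇒ (c0=5, c1=5, c2=5)
macro 6: S0 reads c1=5 → after 2×micro: 5; S1 reads c0=5 → after 1×micro: 5; S2 reads c2=5 → after 1×micro: 5 ⇒ (c0=5, c1=5, c2=5)

S0 state at macro-step 1 = 2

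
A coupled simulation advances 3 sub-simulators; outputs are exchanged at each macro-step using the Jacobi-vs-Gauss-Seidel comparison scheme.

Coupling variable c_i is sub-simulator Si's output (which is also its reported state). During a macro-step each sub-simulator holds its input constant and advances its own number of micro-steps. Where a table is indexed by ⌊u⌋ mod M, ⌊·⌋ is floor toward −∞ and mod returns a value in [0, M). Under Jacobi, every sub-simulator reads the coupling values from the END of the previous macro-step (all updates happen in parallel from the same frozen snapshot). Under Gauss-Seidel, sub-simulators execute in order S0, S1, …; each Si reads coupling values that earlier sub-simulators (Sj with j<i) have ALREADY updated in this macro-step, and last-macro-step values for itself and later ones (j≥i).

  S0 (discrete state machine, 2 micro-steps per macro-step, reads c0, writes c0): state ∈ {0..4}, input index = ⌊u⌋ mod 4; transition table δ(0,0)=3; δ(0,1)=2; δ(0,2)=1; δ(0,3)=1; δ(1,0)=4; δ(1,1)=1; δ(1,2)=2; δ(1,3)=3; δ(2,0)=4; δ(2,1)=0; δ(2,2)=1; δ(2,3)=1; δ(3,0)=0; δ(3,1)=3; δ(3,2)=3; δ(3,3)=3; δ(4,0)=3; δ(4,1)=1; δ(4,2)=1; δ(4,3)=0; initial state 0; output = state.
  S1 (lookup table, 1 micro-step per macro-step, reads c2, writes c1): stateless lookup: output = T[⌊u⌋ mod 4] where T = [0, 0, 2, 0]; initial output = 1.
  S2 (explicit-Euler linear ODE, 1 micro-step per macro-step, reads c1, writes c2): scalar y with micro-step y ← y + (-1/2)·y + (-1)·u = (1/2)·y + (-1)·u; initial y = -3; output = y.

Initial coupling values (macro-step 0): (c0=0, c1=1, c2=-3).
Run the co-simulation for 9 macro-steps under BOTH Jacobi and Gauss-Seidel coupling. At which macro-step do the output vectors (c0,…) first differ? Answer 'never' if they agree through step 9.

first divergence at macro-step: 1

[Jacobi] macro 1: S0 reads c0=0 → after 2×micro: 0; S1 reads c2=-3 → after 1×micro: 0; S2 reads c1=1 → after 1×micro: -5/2 ⇒ (c0=0, c1=0, c2=-5/2)
[Jacobi] macro 2: S0 reads c0=0 → after 2×micro: 0; S1 reads c2=-5/2 → after 1×micro: 0; S2 reads c1=0 → after 1×micro: -5/4 ⇒ (c0=0, c1=0, c2=-5/4)
[Jacobi] macro 3: S0 reads c0=0 → after 2×micro: 0; S1 reads c2=-5/4 → after 1×micro: 2; S2 reads c1=0 → after 1×micro: -5/8 ⇒ (c0=0, c1=2, c2=-5/8)
[Jacobi] macro 4: S0 reads c0=0 → after 2×micro: 0; S1 reads c2=-5/8 → after 1×micro: 0; S2 reads c1=2 → after 1×micro: -37/16 ⇒ (c0=0, c1=0, c2=-37/16)
[Jacobi] macro 5: S0 reads c0=0 → after 2×micro: 0; S1 reads c2=-37/16 → after 1×micro: 0; S2 reads c1=0 → after 1×micro: -37/32 ⇒ (c0=0, c1=0, c2=-37/32)
[Jacobi] macro 6: S0 reads c0=0 → after 2×micro: 0; S1 reads c2=-37/32 → after 1×micro: 2; S2 reads c1=0 → after 1×micro: -37/64 ⇒ (c0=0, c1=2, c2=-37/64)
[Jacobi] macro 7: S0 reads c0=0 → after 2×micro: 0; S1 reads c2=-37/64 → after 1×micro: 0; S2 reads c1=2 → after 1×micro: -293/128 ⇒ (c0=0, c1=0, c2=-293/128)
[Jacobi] macro 8: S0 reads c0=0 → after 2×micro: 0; S1 reads c2=-293/128 → after 1×micro: 0; S2 reads c1=0 → after 1×micro: -293/256 ⇒ (c0=0, c1=0, c2=-293/256)
[Jacobi] macro 9: S0 reads c0=0 → after 2×micro: 0; S1 reads c2=-293/256 → after 1×micro: 2; S2 reads c1=0 → after 1×micro: -293/512 ⇒ (c0=0, c1=2, c2=-293/512)
[Gauss-Seidel] macro 1: S0 reads c0=0 → after 2×micro: 0; S1 reads c2=-3 → after 1×micro: 0; S2 reads c1=0 → after 1×micro: -3/2 ⇒ (c0=0, c1=0, c2=-3/2)
[Gauss-Seidel] macro 2: S0 reads c0=0 → after 2×micro: 0; S1 reads c2=-3/2 → after 1×micro: 2; S2 reads c1=2 → after 1×micro: -11/4 ⇒ (c0=0, c1=2, c2=-11/4)
[Gauss-Seidel] macro 3: S0 reads c0=0 → after 2×micro: 0; S1 reads c2=-11/4 → after 1×micro: 0; S2 reads c1=0 → after 1×micro: -11/8 ⇒ (c0=0, c1=0, c2=-11/8)
[Gauss-Seidel] macro 4: S0 reads c0=0 → after 2×micro: 0; S1 reads c2=-11/8 → after 1×micro: 2; S2 reads c1=2 → after 1×micro: -43/16 ⇒ (c0=0, c1=2, c2=-43/16)
[Gauss-Seidel] macro 5: S0 reads c0=0 → after 2×micro: 0; S1 reads c2=-43/16 → after 1×micro: 0; S2 reads c1=0 → after 1×micro: -43/32 ⇒ (c0=0, c1=0, c2=-43/32)
[Gauss-Seidel] macro 6: S0 reads c0=0 → after 2×micro: 0; S1 reads c2=-43/32 → after 1×micro: 2; S2 reads c1=2 → after 1×micro: -171/64 ⇒ (c0=0, c1=2, c2=-171/64)
[Gauss-Seidel] macro 7: S0 reads c0=0 → after 2×micro: 0; S1 reads c2=-171/64 → after 1×micro: 0; S2 reads c1=0 → after 1×micro: -171/128 ⇒ (c0=0, c1=0, c2=-171/128)
[Gauss-Seidel] macro 8: S0 reads c0=0 → after 2×micro: 0; S1 reads c2=-171/128 → after 1×micro: 2; S2 reads c1=2 → after 1×micro: -683/256 ⇒ (c0=0, c1=2, c2=-683/256)
[Gauss-Seidel] macro 9: S0 reads c0=0 → after 2×micro: 0; S1 reads c2=-683/256 → after 1×micro: 0; S2 reads c1=0 → after 1×micro: -683/512 ⇒ (c0=0, c1=0, c2=-683/512)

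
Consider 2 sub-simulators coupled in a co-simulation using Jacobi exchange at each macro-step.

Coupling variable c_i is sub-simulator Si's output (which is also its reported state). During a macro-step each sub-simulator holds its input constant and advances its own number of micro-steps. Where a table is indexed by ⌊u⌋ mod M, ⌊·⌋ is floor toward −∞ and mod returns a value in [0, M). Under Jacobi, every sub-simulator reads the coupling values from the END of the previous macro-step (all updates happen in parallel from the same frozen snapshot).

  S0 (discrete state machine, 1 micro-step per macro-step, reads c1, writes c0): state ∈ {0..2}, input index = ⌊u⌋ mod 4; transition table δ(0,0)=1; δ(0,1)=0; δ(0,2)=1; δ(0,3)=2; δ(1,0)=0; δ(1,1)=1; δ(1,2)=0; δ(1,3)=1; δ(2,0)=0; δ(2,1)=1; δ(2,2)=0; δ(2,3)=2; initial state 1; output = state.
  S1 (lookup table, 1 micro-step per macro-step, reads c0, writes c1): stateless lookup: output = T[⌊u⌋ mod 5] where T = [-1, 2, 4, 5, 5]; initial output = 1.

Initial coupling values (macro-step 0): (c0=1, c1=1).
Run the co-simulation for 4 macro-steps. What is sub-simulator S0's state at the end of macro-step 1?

S0 state at macro-step 1 = 1

macro 1: S0 reads c1=1 → after 1×micro: 1; S1 reads c0=1 → after 1×micro: 2 ⇒ (c0=1, c1=2)
macro 2: S0 reads c1=2 → after 1×micro: 0; S1 reads c0=1 → after 1×micro: 2 ⇒ (c0=0, c1=2)
macro 3: S0 reads c1=2 → after 1×micro: 1; S1 reads c0=0 → after 1×micro: -1 ⇒ (c0=1, c1=-1)
macro 4: S0 reads c1=-1 → after 1×micro: 1; S1 reads c0=1 → after 1×micro: 2 ⇒ (c0=1, c1=2)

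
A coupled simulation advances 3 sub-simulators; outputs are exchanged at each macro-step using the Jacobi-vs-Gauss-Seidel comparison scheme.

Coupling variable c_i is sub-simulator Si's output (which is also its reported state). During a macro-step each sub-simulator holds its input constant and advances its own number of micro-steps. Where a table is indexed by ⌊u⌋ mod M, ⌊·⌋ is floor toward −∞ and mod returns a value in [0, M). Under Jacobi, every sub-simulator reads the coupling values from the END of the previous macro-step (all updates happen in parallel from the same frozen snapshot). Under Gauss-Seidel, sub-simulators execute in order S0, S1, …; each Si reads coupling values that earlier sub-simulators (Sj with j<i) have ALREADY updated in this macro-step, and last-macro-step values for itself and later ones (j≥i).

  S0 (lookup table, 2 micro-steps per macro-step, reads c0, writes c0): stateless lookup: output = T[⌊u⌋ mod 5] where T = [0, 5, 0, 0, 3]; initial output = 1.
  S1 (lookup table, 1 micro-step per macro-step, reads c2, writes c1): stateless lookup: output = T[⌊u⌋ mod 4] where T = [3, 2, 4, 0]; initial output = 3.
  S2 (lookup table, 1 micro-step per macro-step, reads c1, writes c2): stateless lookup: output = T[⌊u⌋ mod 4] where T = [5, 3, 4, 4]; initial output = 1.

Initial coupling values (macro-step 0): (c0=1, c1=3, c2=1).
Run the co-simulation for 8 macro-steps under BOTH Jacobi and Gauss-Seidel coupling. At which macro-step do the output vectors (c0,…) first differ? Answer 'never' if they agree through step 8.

[Jacobi] macro 1: S0 reads c0=1 → after 2×micro: 5; S1 reads c2=1 → after 1×micro: 2; S2 reads c1=3 → after 1×micro: 4 ⇒ (c0=5, c1=2, c2=4)
[Jacobi] macro 2: S0 reads c0=5 → after 2×micro: 0; S1 reads c2=4 → after 1×micro: 3; S2 reads c1=2 → after 1×micro: 4 ⇒ (c0=0, c1=3, c2=4)
[Jacobi] macro 3: S0 reads c0=0 → after 2×micro: 0; S1 reads c2=4 → after 1×micro: 3; S2 reads c1=3 → after 1×micro: 4 ⇒ (c0=0, c1=3, c2=4)
[Jacobi] macro 4: S0 reads c0=0 → after 2×micro: 0; S1 reads c2=4 → after 1×micro: 3; S2 reads c1=3 → after 1×micro: 4 ⇒ (c0=0, c1=3, c2=4)
[Jacobi] macro 5: S0 reads c0=0 → after 2×micro: 0; S1 reads c2=4 → after 1×micro: 3; S2 reads c1=3 → after 1×micro: 4 ⇒ (c0=0, c1=3, c2=4)
[Jacobi] macro 6: S0 reads c0=0 → after 2×micro: 0; S1 reads c2=4 → after 1×micro: 3; S2 reads c1=3 → after 1×micro: 4 ⇒ (c0=0, c1=3, c2=4)
[Jacobi] macro 7: S0 reads c0=0 → after 2×micro: 0; S1 reads c2=4 → after 1×micro: 3; S2 reads c1=3 → after 1×micro: 4 ⇒ (c0=0, c1=3, c2=4)
[Jacobi] macro 8: S0 reads c0=0 → after 2×micro: 0; S1 reads c2=4 → after 1×micro: 3; S2 reads c1=3 → after 1×micro: 4 ⇒ (c0=0, c1=3, c2=4)
[Gauss-Seidel] macro 1: S0 reads c0=1 → after 2×micro: 5; S1 reads c2=1 → after 1×micro: 2; S2 reads c1=2 → after 1×micro: 4 ⇒ (c0=5, c1=2, c2=4)
[Gauss-Seidel] macro 2: S0 reads c0=5 → after 2×micro: 0; S1 reads c2=4 → after 1×micro: 3; S2 reads c1=3 → after 1×micro: 4 ⇒ (c0=0, c1=3, c2=4)
[Gauss-Seidel] macro 3: S0 reads c0=0 → after 2×micro: 0; S1 reads c2=4 → after 1×micro: 3; S2 reads c1=3 → after 1×micro: 4 ⇒ (c0=0, c1=3, c2=4)
[Gauss-Seidel] macro 4: S0 reads c0=0 → after 2×micro: 0; S1 reads c2=4 → after 1×micro: 3; S2 reads c1=3 → after 1×micro: 4 ⇒ (c0=0, c1=3, c2=4)
[Gauss-Seidel] macro 5: S0 reads c0=0 → after 2×micro: 0; S1 reads c2=4 → after 1×micro: 3; S2 reads c1=3 → after 1×micro: 4 ⇒ (c0=0, c1=3, c2=4)
[Gauss-Seidel] macro 6: S0 reads c0=0 → after 2×micro: 0; S1 reads c2=4 → after 1×micro: 3; S2 reads c1=3 → after 1×micro: 4 ⇒ (c0=0, c1=3, c2=4)
[Gauss-Seidel] macro 7: S0 reads c0=0 → after 2×micro: 0; S1 reads c2=4 → after 1×micro: 3; S2 reads c1=3 → after 1×micro: 4 ⇒ (c0=0, c1=3, c2=4)
[Gauss-Seidel] macro 8: S0 reads c0=0 → after 2×micro: 0; S1 reads c2=4 → after 1×micro: 3; S2 reads c1=3 → after 1×micro: 4 ⇒ (c0=0, c1=3, c2=4)

first divergence at macro-step: never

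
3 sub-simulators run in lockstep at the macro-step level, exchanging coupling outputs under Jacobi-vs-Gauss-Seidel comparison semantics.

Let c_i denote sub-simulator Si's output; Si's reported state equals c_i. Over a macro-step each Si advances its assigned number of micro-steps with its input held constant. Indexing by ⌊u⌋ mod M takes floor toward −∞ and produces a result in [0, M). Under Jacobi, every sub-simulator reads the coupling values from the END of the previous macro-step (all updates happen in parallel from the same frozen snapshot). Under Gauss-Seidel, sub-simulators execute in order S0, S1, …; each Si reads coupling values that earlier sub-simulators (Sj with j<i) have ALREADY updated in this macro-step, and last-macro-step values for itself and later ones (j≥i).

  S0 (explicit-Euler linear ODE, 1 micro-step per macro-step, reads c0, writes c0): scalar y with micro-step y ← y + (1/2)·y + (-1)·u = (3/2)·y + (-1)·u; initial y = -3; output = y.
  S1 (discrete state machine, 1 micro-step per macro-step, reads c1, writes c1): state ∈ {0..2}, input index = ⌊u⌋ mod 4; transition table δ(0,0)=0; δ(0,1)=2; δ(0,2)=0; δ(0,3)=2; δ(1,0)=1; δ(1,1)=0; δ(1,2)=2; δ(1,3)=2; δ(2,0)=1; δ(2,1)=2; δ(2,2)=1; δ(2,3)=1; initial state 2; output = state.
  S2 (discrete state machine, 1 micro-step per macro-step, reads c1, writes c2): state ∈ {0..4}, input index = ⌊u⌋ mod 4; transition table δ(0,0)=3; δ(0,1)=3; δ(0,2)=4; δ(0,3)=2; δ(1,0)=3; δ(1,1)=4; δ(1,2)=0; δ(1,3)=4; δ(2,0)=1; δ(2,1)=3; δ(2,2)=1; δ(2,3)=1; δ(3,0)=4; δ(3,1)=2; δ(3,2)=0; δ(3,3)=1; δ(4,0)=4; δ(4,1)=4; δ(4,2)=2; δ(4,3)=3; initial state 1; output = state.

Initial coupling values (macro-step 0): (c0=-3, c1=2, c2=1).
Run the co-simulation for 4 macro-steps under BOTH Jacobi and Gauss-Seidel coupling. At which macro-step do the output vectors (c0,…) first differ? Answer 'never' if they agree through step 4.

first divergence at macro-step: 1

[Jacobi] macro 1: S0 reads c0=-3 → after 1×micro: -3/2; S1 reads c1=2 → after 1×micro: 1; S2 reads c1=2 → after 1×micro: 0 ⇒ (c0=-3/2, c1=1, c2=0)
[Jacobi] macro 2: S0 reads c0=-3/2 → after 1×micro: -3/4; S1 reads c1=1 → after 1×micro: 0; S2 reads c1=1 → after 1×micro: 3 ⇒ (c0=-3/4, c1=0, c2=3)
[Jacobi] macro 3: S0 reads c0=-3/4 → after 1×micro: -3/8; S1 reads c1=0 → after 1×micro: 0; S2 reads c1=0 → after 1×micro: 4 ⇒ (c0=-3/8, c1=0, c2=4)
[Jacobi] macro 4: S0 reads c0=-3/8 → after 1×micro: -3/16; S1 reads c1=0 → after 1×micro: 0; S2 reads c1=0 → after 1×micro: 4 ⇒ (c0=-3/16, c1=0, c2=4)
[Gauss-Seidel] macro 1: S0 reads c0=-3 → after 1×micro: -3/2; S1 reads c1=2 → after 1×micro: 1; S2 reads c1=1 → after 1×micro: 4 ⇒ (c0=-3/2, c1=1, c2=4)
[Gauss-Seidel] macro 2: S0 reads c0=-3/2 → after 1×micro: -3/4; S1 reads c1=1 → after 1×micro: 0; S2 reads c1=0 → after 1×micro: 4 ⇒ (c0=-3/4, c1=0, c2=4)
[Gauss-Seidel] macro 3: S0 reads c0=-3/4 → after 1×micro: -3/8; S1 reads c1=0 → after 1×micro: 0; S2 reads c1=0 → after 1×micro: 4 ⇒ (c0=-3/8, c1=0, c2=4)
[Gauss-Seidel] macro 4: S0 reads c0=-3/8 → after 1×micro: -3/16; S1 reads c1=0 → after 1×micro: 0; S2 reads c1=0 → after 1×micro: 4 ⇒ (c0=-3/16, c1=0, c2=4)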